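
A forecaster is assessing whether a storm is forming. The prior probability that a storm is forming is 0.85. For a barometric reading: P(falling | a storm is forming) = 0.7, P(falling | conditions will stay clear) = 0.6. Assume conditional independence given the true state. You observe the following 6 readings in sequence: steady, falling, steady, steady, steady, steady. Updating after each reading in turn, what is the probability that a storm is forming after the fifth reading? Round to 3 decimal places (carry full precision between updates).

After 'steady': P(storm) = 0.3·0.8500 / (0.3·0.8500 + 0.4·0.1500) ≈ 0.8095
After 'falling': P(storm) = 0.7·0.8095 / (0.7·0.8095 + 0.6·0.1905) ≈ 0.8322
After 'steady': P(storm) = 0.3·0.8322 / (0.3·0.8322 + 0.4·0.1678) ≈ 0.7881
After 'steady': P(storm) = 0.3·0.7881 / (0.3·0.7881 + 0.4·0.2119) ≈ 0.7361
After 'steady': P(storm) = 0.3·0.7361 / (0.3·0.7361 + 0.4·0.2639) ≈ 0.6766

0.677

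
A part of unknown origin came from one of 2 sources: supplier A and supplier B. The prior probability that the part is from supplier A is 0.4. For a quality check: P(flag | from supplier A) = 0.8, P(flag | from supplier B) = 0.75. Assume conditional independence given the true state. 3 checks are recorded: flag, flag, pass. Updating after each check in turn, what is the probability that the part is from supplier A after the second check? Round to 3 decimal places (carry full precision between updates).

0.431

Each posterior becomes the prior for the next update.
After 'flag': P(supplier A) = 0.8·0.4000 / (0.8·0.4000 + 0.75·0.6000) ≈ 0.4156
After 'flag': P(supplier A) = 0.8·0.4156 / (0.8·0.4156 + 0.75·0.5844) ≈ 0.4313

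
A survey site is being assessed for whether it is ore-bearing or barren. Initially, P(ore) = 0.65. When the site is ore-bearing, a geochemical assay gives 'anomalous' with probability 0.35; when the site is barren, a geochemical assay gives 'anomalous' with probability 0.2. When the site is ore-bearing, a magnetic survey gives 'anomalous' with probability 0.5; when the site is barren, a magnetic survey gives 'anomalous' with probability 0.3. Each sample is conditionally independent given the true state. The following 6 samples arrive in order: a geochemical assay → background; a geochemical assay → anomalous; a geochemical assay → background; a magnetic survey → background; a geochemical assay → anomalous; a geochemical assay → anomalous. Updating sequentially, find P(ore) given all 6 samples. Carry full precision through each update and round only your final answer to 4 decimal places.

0.8244

After a geochemical assay='background': P(ore) = 0.65·0.6500 / (0.65·0.6500 + 0.8·0.3500) ≈ 0.6014
After a geochemical assay='anomalous': P(ore) = 0.35·0.6014 / (0.35·0.6014 + 0.2·0.3986) ≈ 0.7253
After a geochemical assay='background': P(ore) = 0.65·0.7253 / (0.65·0.7253 + 0.8·0.2747) ≈ 0.6821
After a magnetic survey='background': P(ore) = 0.5·0.6821 / (0.5·0.6821 + 0.7·0.3179) ≈ 0.6051
After a geochemical assay='anomalous': P(ore) = 0.35·0.6051 / (0.35·0.6051 + 0.2·0.3949) ≈ 0.7284
After a geochemical assay='anomalous': P(ore) = 0.35·0.7284 / (0.35·0.7284 + 0.2·0.2716) ≈ 0.8244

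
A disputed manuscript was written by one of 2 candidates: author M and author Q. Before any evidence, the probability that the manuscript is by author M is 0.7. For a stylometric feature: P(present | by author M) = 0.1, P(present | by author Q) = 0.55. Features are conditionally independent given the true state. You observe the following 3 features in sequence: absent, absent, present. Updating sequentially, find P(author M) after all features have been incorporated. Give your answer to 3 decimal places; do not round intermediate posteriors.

0.629

After 'absent': P(author M) = 0.9·0.7000 / (0.9·0.7000 + 0.45·0.3000) ≈ 0.8235
After 'absent': P(author M) = 0.9·0.8235 / (0.9·0.8235 + 0.45·0.1765) ≈ 0.9032
After 'present': P(author M) = 0.1·0.9032 / (0.1·0.9032 + 0.55·0.0968) ≈ 0.6292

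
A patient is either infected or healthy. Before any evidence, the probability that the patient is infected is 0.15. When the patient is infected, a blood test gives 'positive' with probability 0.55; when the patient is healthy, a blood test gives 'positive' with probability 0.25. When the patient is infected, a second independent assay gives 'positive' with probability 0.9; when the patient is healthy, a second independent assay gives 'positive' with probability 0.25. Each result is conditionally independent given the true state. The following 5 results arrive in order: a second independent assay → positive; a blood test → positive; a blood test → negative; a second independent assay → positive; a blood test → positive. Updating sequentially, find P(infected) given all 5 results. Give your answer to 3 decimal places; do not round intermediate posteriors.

After a second independent assay='positive': P(infected) = 0.9·0.1500 / (0.9·0.1500 + 0.25·0.8500) ≈ 0.3885
After a blood test='positive': P(infected) = 0.55·0.3885 / (0.55·0.3885 + 0.25·0.6115) ≈ 0.5829
After a blood test='negative': P(infected) = 0.45·0.5829 / (0.45·0.5829 + 0.75·0.4171) ≈ 0.4561
After a second independent assay='positive': P(infected) = 0.9·0.4561 / (0.9·0.4561 + 0.25·0.5439) ≈ 0.7512
After a blood test='positive': P(infected) = 0.55·0.7512 / (0.55·0.7512 + 0.25·0.2488) ≈ 0.8691

0.869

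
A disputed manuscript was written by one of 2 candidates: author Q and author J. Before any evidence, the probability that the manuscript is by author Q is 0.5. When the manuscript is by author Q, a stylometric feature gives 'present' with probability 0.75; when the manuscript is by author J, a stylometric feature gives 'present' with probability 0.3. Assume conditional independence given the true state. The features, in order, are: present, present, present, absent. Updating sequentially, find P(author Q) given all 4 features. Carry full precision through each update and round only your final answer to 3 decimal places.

After 'present': P(author Q) = 0.75·0.5000 / (0.75·0.5000 + 0.3·0.5000) ≈ 0.7143
After 'present': P(author Q) = 0.75·0.7143 / (0.75·0.7143 + 0.3·0.2857) ≈ 0.8621
After 'present': P(author Q) = 0.75·0.8621 / (0.75·0.8621 + 0.3·0.1379) ≈ 0.9398
After 'absent': P(author Q) = 0.25·0.9398 / (0.25·0.9398 + 0.7·0.0602) ≈ 0.8480

0.848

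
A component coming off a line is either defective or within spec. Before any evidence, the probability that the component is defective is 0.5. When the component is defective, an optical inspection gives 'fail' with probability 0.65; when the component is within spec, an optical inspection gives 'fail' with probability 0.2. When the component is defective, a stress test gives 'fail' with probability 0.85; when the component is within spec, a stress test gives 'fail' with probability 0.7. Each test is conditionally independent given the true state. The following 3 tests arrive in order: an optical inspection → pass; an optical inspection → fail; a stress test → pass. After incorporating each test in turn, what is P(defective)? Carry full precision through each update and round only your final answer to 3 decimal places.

Each posterior becomes the prior for the next update.
After an optical inspection='pass': P(defective) = 0.35·0.5000 / (0.35·0.5000 + 0.8·0.5000) ≈ 0.3043
After an optical inspection='fail': P(defective) = 0.65·0.3043 / (0.65·0.3043 + 0.2·0.6957) ≈ 0.5871
After a stress test='pass': P(defective) = 0.15·0.5871 / (0.15·0.5871 + 0.3·0.4129) ≈ 0.4155

0.416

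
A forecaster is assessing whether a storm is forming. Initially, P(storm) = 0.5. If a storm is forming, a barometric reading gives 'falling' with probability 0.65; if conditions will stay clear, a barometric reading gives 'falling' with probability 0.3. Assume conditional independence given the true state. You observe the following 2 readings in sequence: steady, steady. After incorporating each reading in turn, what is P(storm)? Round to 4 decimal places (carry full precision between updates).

After 'steady': P(storm) = 0.35·0.5000 / (0.35·0.5000 + 0.7·0.5000) ≈ 0.3333
After 'steady': P(storm) = 0.35·0.3333 / (0.35·0.3333 + 0.7·0.6667) ≈ 0.2000

0.2000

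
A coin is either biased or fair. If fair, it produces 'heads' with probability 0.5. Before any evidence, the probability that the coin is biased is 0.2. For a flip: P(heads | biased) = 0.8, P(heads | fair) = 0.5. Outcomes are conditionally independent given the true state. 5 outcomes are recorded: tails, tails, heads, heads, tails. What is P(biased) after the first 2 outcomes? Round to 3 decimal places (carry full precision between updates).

Apply Bayes' rule sequentially, carrying P(biased) forward.
After 'tails': P(biased) = 0.2·0.2000 / (0.2·0.2000 + 0.5·0.8000) ≈ 0.0909
After 'tails': P(biased) = 0.2·0.0909 / (0.2·0.0909 + 0.5·0.9091) ≈ 0.0385

0.038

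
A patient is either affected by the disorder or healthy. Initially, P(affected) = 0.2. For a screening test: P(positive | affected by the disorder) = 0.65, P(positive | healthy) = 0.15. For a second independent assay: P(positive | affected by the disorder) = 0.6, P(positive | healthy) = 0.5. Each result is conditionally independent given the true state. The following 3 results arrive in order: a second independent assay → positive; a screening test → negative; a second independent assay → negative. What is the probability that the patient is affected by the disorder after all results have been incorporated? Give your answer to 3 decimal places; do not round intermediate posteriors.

After a second independent assay='positive': P(affected) = 0.6·0.2000 / (0.6·0.2000 + 0.5·0.8000) ≈ 0.2308
After a screening test='negative': P(affected) = 0.35·0.2308 / (0.35·0.2308 + 0.85·0.7692) ≈ 0.1099
After a second independent assay='negative': P(affected) = 0.4·0.1099 / (0.4·0.1099 + 0.5·0.8901) ≈ 0.0899

0.090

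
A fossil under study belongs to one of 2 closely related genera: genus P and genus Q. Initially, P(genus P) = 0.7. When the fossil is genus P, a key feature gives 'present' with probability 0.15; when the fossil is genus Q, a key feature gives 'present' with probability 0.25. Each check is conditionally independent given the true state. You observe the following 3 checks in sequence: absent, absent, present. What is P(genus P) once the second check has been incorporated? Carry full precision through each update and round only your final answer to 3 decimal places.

After 'absent': P(genus P) = 0.85·0.7000 / (0.85·0.7000 + 0.75·0.3000) ≈ 0.7256
After 'absent': P(genus P) = 0.85·0.7256 / (0.85·0.7256 + 0.75·0.2744) ≈ 0.7498

0.750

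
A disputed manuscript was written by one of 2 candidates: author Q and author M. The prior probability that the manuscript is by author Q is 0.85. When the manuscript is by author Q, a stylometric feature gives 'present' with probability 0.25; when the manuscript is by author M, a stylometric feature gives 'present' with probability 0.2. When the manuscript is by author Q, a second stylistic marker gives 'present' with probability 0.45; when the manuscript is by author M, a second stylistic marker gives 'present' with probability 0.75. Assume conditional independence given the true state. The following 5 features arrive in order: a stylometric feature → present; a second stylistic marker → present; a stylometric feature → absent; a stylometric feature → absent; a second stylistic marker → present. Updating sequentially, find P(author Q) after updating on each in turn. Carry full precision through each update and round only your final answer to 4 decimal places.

After a stylometric feature='present': P(author Q) = 0.25·0.8500 / (0.25·0.8500 + 0.2·0.1500) ≈ 0.8763
After a second stylistic marker='present': P(author Q) = 0.45·0.8763 / (0.45·0.8763 + 0.75·0.1237) ≈ 0.8095
After a stylometric feature='absent': P(author Q) = 0.75·0.8095 / (0.75·0.8095 + 0.8·0.1905) ≈ 0.7994
After a stylometric feature='absent': P(author Q) = 0.75·0.7994 / (0.75·0.7994 + 0.8·0.2006) ≈ 0.7888
After a second stylistic marker='present': P(author Q) = 0.45·0.7888 / (0.45·0.7888 + 0.75·0.2112) ≈ 0.6915

0.6915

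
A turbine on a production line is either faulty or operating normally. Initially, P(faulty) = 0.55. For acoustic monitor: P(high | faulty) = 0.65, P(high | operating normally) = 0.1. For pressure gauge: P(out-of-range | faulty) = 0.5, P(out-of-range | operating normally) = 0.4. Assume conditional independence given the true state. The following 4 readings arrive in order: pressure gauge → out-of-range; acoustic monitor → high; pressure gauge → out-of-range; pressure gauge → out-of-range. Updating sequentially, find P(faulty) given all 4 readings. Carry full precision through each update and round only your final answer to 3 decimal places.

0.939

After pressure gauge='out-of-range': P(faulty) = 0.5·0.5500 / (0.5·0.5500 + 0.4·0.4500) ≈ 0.6044
After acoustic monitor='high': P(faulty) = 0.65·0.6044 / (0.65·0.6044 + 0.1·0.3956) ≈ 0.9085
After pressure gauge='out-of-range': P(faulty) = 0.5·0.9085 / (0.5·0.9085 + 0.4·0.0915) ≈ 0.9254
After pressure gauge='out-of-range': P(faulty) = 0.5·0.9254 / (0.5·0.9254 + 0.4·0.0746) ≈ 0.9395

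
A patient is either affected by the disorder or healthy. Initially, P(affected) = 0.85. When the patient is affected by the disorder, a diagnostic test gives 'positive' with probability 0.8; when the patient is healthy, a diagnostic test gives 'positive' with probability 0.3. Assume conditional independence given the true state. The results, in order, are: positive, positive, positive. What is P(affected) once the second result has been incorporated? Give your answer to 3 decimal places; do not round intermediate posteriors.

After 'positive': P(affected) = 0.8·0.8500 / (0.8·0.8500 + 0.3·0.1500) ≈ 0.9379
After 'positive': P(affected) = 0.8·0.9379 / (0.8·0.9379 + 0.3·0.0621) ≈ 0.9758

0.976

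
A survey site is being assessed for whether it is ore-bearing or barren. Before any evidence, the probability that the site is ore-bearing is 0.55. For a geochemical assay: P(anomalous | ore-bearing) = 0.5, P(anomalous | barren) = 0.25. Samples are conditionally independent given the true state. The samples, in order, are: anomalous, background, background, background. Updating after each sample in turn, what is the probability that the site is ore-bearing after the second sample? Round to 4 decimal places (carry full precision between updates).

0.6197

Each posterior becomes the prior for the next update.
After 'anomalous': P(ore) = 0.5·0.5500 / (0.5·0.5500 + 0.25·0.4500) ≈ 0.7097
After 'background': P(ore) = 0.5·0.7097 / (0.5·0.7097 + 0.75·0.2903) ≈ 0.6197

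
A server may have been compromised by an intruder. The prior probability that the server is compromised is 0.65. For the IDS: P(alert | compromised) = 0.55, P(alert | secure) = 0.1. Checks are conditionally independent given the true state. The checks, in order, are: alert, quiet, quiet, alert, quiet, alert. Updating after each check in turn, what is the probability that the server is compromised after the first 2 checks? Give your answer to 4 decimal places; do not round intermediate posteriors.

0.8363

Each posterior becomes the prior for the next update.
After 'alert': P(compromised) = 0.55·0.6500 / (0.55·0.6500 + 0.1·0.3500) ≈ 0.9108
After 'quiet': P(compromised) = 0.45·0.9108 / (0.45·0.9108 + 0.9·0.0892) ≈ 0.8363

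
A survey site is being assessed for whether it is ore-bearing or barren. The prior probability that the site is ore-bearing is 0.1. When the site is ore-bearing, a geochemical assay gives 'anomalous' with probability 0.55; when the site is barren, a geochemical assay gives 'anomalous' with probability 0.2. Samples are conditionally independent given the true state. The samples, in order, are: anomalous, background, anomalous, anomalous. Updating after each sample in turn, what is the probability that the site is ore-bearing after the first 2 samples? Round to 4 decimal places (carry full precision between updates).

After 'anomalous': P(ore) = 0.55·0.1000 / (0.55·0.1000 + 0.2·0.9000) ≈ 0.2340
After 'background': P(ore) = 0.45·0.2340 / (0.45·0.2340 + 0.8·0.7660) ≈ 0.1467

0.1467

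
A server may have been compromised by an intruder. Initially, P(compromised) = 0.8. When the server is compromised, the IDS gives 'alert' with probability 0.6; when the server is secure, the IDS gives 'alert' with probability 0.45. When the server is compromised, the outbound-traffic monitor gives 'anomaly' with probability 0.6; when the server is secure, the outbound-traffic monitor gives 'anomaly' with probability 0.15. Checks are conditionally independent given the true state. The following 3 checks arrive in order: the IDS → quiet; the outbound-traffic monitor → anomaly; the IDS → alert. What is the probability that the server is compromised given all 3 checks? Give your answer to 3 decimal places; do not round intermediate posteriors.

Apply Bayes' rule sequentially, carrying P(compromised) forward.
After the IDS='quiet': P(compromised) = 0.4·0.8000 / (0.4·0.8000 + 0.55·0.2000) ≈ 0.7442
After the outbound-traffic monitor='anomaly': P(compromised) = 0.6·0.7442 / (0.6·0.7442 + 0.15·0.2558) ≈ 0.9209
After the IDS='alert': P(compromised) = 0.6·0.9209 / (0.6·0.9209 + 0.45·0.0791) ≈ 0.9394

0.939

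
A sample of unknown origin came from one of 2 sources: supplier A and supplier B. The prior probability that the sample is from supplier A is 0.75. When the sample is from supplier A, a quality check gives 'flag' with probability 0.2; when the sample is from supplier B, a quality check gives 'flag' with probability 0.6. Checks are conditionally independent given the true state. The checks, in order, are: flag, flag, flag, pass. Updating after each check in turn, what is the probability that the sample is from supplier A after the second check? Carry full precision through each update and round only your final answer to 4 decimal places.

0.2500

After 'flag': P(supplier A) = 0.2·0.7500 / (0.2·0.7500 + 0.6·0.2500) ≈ 0.5000
After 'flag': P(supplier A) = 0.2·0.5000 / (0.2·0.5000 + 0.6·0.5000) ≈ 0.2500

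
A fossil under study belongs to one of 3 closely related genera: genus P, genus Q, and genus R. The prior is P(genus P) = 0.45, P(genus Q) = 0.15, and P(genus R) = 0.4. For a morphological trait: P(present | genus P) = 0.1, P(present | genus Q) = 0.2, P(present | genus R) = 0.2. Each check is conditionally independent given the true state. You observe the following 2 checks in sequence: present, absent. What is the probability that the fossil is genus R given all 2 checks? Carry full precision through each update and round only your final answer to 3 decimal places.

Each posterior becomes the prior for the next update.
After 'present': normaliser = 0.1·0.4500 + 0.2·0.1500 + 0.2·0.4000; P(genus P) ≈ 0.2903, P(genus Q) ≈ 0.1935, P(genus R) ≈ 0.5161
After 'absent': normaliser = 0.9·0.2903 + 0.8·0.1935 + 0.8·0.5161; P(genus P) ≈ 0.3152, P(genus Q) ≈ 0.1868, P(genus R) ≈ 0.4981

0.498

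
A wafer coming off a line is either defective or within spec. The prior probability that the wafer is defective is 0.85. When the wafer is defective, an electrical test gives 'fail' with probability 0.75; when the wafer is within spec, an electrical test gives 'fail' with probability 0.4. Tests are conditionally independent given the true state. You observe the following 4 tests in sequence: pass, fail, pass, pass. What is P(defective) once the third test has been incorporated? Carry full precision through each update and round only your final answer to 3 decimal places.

After 'pass': P(defective) = 0.25·0.8500 / (0.25·0.8500 + 0.6·0.1500) ≈ 0.7025
After 'fail': P(defective) = 0.75·0.7025 / (0.75·0.7025 + 0.4·0.2975) ≈ 0.8157
After 'pass': P(defective) = 0.25·0.8157 / (0.25·0.8157 + 0.6·0.1843) ≈ 0.6485

0.648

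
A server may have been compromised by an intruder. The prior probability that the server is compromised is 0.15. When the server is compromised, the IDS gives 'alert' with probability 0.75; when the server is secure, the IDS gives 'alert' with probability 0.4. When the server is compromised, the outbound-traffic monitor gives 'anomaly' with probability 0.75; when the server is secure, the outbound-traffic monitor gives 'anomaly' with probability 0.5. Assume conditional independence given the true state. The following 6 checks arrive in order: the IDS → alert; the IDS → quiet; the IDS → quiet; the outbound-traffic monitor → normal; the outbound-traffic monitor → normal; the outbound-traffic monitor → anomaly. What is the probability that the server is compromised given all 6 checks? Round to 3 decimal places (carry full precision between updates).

0.021

After the IDS='alert': P(compromised) = 0.75·0.1500 / (0.75·0.1500 + 0.4·0.8500) ≈ 0.2486
After the IDS='quiet': P(compromised) = 0.25·0.2486 / (0.25·0.2486 + 0.6·0.7514) ≈ 0.1212
After the IDS='quiet': P(compromised) = 0.25·0.1212 / (0.25·0.1212 + 0.6·0.8788) ≈ 0.0543
After the outbound-traffic monitor='normal': P(compromised) = 0.25·0.0543 / (0.25·0.0543 + 0.5·0.9457) ≈ 0.0279
After the outbound-traffic monitor='normal': P(compromised) = 0.25·0.0279 / (0.25·0.0279 + 0.5·0.9721) ≈ 0.0142
After the outbound-traffic monitor='anomaly': P(compromised) = 0.75·0.0142 / (0.75·0.0142 + 0.5·0.9858) ≈ 0.0211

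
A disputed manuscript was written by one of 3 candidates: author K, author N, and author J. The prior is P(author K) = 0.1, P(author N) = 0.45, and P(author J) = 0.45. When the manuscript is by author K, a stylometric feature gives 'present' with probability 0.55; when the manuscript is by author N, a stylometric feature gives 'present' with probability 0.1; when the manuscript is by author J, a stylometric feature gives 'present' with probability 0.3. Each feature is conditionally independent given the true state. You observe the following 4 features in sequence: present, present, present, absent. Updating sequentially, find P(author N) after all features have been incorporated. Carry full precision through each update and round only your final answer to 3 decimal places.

After 'present': normaliser = 0.55·0.1000 + 0.1·0.4500 + 0.3·0.4500; P(author K) ≈ 0.2340, P(author N) ≈ 0.1915, P(author J) ≈ 0.5745
After 'present': normaliser = 0.55·0.2340 + 0.1·0.1915 + 0.3·0.5745; P(author K) ≈ 0.4020, P(author N) ≈ 0.0598, P(author J) ≈ 0.5382
After 'present': normaliser = 0.55·0.4020 + 0.1·0.0598 + 0.3·0.5382; P(author K) ≈ 0.5690, P(author N) ≈ 0.0154, P(author J) ≈ 0.4156
After 'absent': normaliser = 0.45·0.5690 + 0.9·0.0154 + 0.7·0.4156; P(author K) ≈ 0.4566, P(author N) ≈ 0.0247, P(author J) ≈ 0.5187

0.025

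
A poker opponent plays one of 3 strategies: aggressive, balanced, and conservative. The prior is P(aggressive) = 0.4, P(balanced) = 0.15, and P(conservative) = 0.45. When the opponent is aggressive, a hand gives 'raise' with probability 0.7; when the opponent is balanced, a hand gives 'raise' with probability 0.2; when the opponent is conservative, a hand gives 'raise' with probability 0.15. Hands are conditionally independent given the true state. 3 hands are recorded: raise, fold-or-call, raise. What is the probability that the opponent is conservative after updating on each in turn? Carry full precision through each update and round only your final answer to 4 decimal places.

0.1192

Each posterior becomes the prior for the next update.
After 'raise': normaliser = 0.7·0.4000 + 0.2·0.1500 + 0.15·0.4500; P(aggressive) ≈ 0.7417, P(balanced) ≈ 0.0795, P(conservative) ≈ 0.1788
After 'fold-or-call': normaliser = 0.3·0.7417 + 0.8·0.0795 + 0.85·0.1788; P(aggressive) ≈ 0.5079, P(balanced) ≈ 0.1451, P(conservative) ≈ 0.3469
After 'raise': normaliser = 0.7·0.5079 + 0.2·0.1451 + 0.15·0.3469; P(aggressive) ≈ 0.8143, P(balanced) ≈ 0.0665, P(conservative) ≈ 0.1192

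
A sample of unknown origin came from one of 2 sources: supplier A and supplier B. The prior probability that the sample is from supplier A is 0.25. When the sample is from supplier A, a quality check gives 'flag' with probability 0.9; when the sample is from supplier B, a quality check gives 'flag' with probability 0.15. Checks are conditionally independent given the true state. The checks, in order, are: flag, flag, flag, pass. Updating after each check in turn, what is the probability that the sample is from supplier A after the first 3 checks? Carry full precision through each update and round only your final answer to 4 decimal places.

0.9863

After 'flag': P(supplier A) = 0.9·0.2500 / (0.9·0.2500 + 0.15·0.7500) ≈ 0.6667
After 'flag': P(supplier A) = 0.9·0.6667 / (0.9·0.6667 + 0.15·0.3333) ≈ 0.9231
After 'flag': P(supplier A) = 0.9·0.9231 / (0.9·0.9231 + 0.15·0.0769) ≈ 0.9863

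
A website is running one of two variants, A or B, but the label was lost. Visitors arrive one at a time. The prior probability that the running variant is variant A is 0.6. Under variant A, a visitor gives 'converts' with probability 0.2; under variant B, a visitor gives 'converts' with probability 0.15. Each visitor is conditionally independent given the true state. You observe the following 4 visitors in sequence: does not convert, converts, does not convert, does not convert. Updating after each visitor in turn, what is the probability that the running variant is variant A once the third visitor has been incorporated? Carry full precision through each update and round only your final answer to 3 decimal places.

Apply Bayes' rule sequentially, carrying P(A) forward.
After 'does not convert': P(A) = 0.8·0.6000 / (0.8·0.6000 + 0.85·0.4000) ≈ 0.5854
After 'converts': P(A) = 0.2·0.5854 / (0.2·0.5854 + 0.15·0.4146) ≈ 0.6531
After 'does not convert': P(A) = 0.8·0.6531 / (0.8·0.6531 + 0.85·0.3469) ≈ 0.6392

0.639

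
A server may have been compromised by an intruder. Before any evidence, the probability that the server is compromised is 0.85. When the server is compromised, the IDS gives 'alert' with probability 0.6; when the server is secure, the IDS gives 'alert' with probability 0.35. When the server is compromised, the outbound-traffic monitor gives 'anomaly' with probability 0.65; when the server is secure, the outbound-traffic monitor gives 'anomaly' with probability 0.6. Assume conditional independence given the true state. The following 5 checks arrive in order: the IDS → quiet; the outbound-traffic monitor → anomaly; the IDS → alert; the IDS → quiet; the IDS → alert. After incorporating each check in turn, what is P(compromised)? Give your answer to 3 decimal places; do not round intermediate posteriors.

0.872

After the IDS='quiet': P(compromised) = 0.4·0.8500 / (0.4·0.8500 + 0.65·0.1500) ≈ 0.7771
After the outbound-traffic monitor='anomaly': P(compromised) = 0.65·0.7771 / (0.65·0.7771 + 0.6·0.2229) ≈ 0.7907
After the IDS='alert': P(compromised) = 0.6·0.7907 / (0.6·0.7907 + 0.35·0.2093) ≈ 0.8662
After the IDS='quiet': P(compromised) = 0.4·0.8662 / (0.4·0.8662 + 0.65·0.1338) ≈ 0.7994
After the IDS='alert': P(compromised) = 0.6·0.7994 / (0.6·0.7994 + 0.35·0.2006) ≈ 0.8723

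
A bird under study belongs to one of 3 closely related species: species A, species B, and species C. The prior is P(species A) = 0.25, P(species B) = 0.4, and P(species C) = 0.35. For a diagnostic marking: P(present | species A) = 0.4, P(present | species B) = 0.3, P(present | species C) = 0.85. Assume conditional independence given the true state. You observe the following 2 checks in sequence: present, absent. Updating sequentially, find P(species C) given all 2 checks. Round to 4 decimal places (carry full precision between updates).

0.2366

After 'present': normaliser = 0.4·0.2500 + 0.3·0.4000 + 0.85·0.3500; P(species A) ≈ 0.1932, P(species B) ≈ 0.2319, P(species C) ≈ 0.5749
After 'absent': normaliser = 0.6·0.1932 + 0.7·0.2319 + 0.15·0.5749; P(species A) ≈ 0.3181, P(species B) ≈ 0.4453, P(species C) ≈ 0.2366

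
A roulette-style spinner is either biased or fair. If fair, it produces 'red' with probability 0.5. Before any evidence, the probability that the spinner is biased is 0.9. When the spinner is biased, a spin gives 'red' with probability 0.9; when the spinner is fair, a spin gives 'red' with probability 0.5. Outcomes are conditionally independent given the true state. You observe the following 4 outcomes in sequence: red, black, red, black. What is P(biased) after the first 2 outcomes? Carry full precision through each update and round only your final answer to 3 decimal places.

0.764

Apply Bayes' rule sequentially, carrying P(biased) forward.
After 'red': P(biased) = 0.9·0.9000 / (0.9·0.9000 + 0.5·0.1000) ≈ 0.9419
After 'black': P(biased) = 0.1·0.9419 / (0.1·0.9419 + 0.5·0.0581) ≈ 0.7642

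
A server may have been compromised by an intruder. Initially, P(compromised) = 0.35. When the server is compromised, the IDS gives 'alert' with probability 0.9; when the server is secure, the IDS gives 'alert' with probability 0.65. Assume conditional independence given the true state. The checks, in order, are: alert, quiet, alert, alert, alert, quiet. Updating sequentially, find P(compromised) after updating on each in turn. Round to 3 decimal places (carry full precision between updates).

After 'alert': P(compromised) = 0.9·0.3500 / (0.9·0.3500 + 0.65·0.6500) ≈ 0.4271
After 'quiet': P(compromised) = 0.1·0.4271 / (0.1·0.4271 + 0.35·0.5729) ≈ 0.1756
After 'alert': P(compromised) = 0.9·0.1756 / (0.9·0.1756 + 0.65·0.8244) ≈ 0.2278
After 'alert': P(compromised) = 0.9·0.2278 / (0.9·0.2278 + 0.65·0.7722) ≈ 0.2900
After 'alert': P(compromised) = 0.9·0.2900 / (0.9·0.2900 + 0.65·0.7100) ≈ 0.3612
After 'quiet': P(compromised) = 0.1·0.3612 / (0.1·0.3612 + 0.35·0.6388) ≈ 0.1391

0.139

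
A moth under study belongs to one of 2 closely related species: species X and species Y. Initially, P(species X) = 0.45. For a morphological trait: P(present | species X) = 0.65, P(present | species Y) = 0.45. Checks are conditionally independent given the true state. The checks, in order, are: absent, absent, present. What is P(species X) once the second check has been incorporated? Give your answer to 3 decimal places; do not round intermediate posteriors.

After 'absent': P(species X) = 0.35·0.4500 / (0.35·0.4500 + 0.55·0.5500) ≈ 0.3424
After 'absent': P(species X) = 0.35·0.3424 / (0.35·0.3424 + 0.55·0.6576) ≈ 0.2489

0.249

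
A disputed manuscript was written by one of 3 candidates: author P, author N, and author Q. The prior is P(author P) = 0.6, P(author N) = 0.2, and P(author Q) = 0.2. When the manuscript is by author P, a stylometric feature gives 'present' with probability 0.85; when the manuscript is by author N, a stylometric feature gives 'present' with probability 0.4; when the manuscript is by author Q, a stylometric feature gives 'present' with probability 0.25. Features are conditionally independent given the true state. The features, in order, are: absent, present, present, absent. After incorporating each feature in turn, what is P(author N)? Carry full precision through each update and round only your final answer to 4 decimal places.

After 'absent': normaliser = 0.15·0.6000 + 0.6·0.2000 + 0.75·0.2000; P(author P) ≈ 0.2500, P(author N) ≈ 0.3333, P(author Q) ≈ 0.4167
After 'present': normaliser = 0.85·0.2500 + 0.4·0.3333 + 0.25·0.4167; P(author P) ≈ 0.4722, P(author N) ≈ 0.2963, P(author Q) ≈ 0.2315
After 'present': normaliser = 0.85·0.4722 + 0.4·0.2963 + 0.25·0.2315; P(author P) ≈ 0.6947, P(author N) ≈ 0.2051, P(author Q) ≈ 0.1002
After 'absent': normaliser = 0.15·0.6947 + 0.6·0.2051 + 0.75·0.1002; P(author P) ≈ 0.3446, P(author N) ≈ 0.4070, P(author Q) ≈ 0.2484

0.4070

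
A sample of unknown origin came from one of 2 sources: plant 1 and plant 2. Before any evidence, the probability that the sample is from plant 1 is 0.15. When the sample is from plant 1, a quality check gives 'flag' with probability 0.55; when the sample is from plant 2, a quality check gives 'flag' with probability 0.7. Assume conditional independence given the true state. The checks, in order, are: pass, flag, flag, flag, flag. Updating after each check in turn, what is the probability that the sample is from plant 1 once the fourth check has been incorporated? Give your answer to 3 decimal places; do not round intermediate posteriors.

After 'pass': P(plant 1) = 0.45·0.1500 / (0.45·0.1500 + 0.3·0.8500) ≈ 0.2093
After 'flag': P(plant 1) = 0.55·0.2093 / (0.55·0.2093 + 0.7·0.7907) ≈ 0.1722
After 'flag': P(plant 1) = 0.55·0.1722 / (0.55·0.1722 + 0.7·0.8278) ≈ 0.1405
After 'flag': P(plant 1) = 0.55·0.1405 / (0.55·0.1405 + 0.7·0.8595) ≈ 0.1138

0.114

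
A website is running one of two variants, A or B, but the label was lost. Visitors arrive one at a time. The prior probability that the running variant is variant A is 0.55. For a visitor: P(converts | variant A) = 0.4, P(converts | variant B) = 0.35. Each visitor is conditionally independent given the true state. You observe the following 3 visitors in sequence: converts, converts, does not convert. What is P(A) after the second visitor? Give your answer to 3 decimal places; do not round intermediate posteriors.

0.615

After 'converts': P(A) = 0.4·0.5500 / (0.4·0.5500 + 0.35·0.4500) ≈ 0.5828
After 'converts': P(A) = 0.4·0.5828 / (0.4·0.5828 + 0.35·0.4172) ≈ 0.6148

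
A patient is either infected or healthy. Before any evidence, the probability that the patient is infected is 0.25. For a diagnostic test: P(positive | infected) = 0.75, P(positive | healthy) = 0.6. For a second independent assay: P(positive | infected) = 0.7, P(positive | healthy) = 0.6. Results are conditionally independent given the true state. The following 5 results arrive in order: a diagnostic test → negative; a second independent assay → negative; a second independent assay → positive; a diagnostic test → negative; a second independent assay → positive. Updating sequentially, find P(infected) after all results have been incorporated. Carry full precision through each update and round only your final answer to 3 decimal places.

Apply Bayes' rule sequentially, carrying P(infected) forward.
After a diagnostic test='negative': P(infected) = 0.25·0.2500 / (0.25·0.2500 + 0.4·0.7500) ≈ 0.1724
After a second independent assay='negative': P(infected) = 0.3·0.1724 / (0.3·0.1724 + 0.4·0.8276) ≈ 0.1351
After a second independent assay='positive': P(infected) = 0.7·0.1351 / (0.7·0.1351 + 0.6·0.8649) ≈ 0.1542
After a diagnostic test='negative': P(infected) = 0.25·0.1542 / (0.25·0.1542 + 0.4·0.8458) ≈ 0.1023
After a second independent assay='positive': P(infected) = 0.7·0.1023 / (0.7·0.1023 + 0.6·0.8977) ≈ 0.1173

0.117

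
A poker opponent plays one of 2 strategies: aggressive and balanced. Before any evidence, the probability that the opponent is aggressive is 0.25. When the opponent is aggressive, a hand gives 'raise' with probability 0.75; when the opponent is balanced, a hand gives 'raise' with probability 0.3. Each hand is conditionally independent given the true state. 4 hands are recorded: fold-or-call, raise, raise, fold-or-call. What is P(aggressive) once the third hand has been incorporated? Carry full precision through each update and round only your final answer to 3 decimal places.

After 'fold-or-call': P(aggressive) = 0.25·0.2500 / (0.25·0.2500 + 0.7·0.7500) ≈ 0.1064
After 'raise': P(aggressive) = 0.75·0.1064 / (0.75·0.1064 + 0.3·0.8936) ≈ 0.2294
After 'raise': P(aggressive) = 0.75·0.2294 / (0.75·0.2294 + 0.3·0.7706) ≈ 0.4266

0.427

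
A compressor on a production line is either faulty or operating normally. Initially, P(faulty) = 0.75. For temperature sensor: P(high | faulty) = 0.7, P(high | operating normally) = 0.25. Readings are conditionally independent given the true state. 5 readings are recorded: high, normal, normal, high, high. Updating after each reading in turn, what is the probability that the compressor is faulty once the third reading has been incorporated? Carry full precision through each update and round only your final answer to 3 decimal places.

After 'high': P(faulty) = 0.7·0.7500 / (0.7·0.7500 + 0.25·0.2500) ≈ 0.8936
After 'normal': P(faulty) = 0.3·0.8936 / (0.3·0.8936 + 0.75·0.1064) ≈ 0.7706
After 'normal': P(faulty) = 0.3·0.7706 / (0.3·0.7706 + 0.75·0.2294) ≈ 0.5734

0.573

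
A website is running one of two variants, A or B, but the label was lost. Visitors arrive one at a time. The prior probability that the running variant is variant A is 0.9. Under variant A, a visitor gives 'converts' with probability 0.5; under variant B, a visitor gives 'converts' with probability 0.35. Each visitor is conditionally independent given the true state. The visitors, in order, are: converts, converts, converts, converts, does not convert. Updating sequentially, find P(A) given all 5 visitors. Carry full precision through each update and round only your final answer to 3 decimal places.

0.966

After 'converts': P(A) = 0.5·0.9000 / (0.5·0.9000 + 0.35·0.1000) ≈ 0.9278
After 'converts': P(A) = 0.5·0.9278 / (0.5·0.9278 + 0.35·0.0722) ≈ 0.9484
After 'converts': P(A) = 0.5·0.9484 / (0.5·0.9484 + 0.35·0.0516) ≈ 0.9633
After 'converts': P(A) = 0.5·0.9633 / (0.5·0.9633 + 0.35·0.0367) ≈ 0.9740
After 'does not convert': P(A) = 0.5·0.9740 / (0.5·0.9740 + 0.65·0.0260) ≈ 0.9665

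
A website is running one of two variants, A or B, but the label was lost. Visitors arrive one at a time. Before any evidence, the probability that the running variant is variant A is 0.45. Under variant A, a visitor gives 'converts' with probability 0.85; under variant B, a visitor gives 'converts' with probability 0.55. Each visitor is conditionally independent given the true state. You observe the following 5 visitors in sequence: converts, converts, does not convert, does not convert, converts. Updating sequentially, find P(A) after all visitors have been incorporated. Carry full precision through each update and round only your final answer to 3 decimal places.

After 'converts': P(A) = 0.85·0.4500 / (0.85·0.4500 + 0.55·0.5500) ≈ 0.5584
After 'converts': P(A) = 0.85·0.5584 / (0.85·0.5584 + 0.55·0.4416) ≈ 0.6615
After 'does not convert': P(A) = 0.15·0.6615 / (0.15·0.6615 + 0.45·0.3385) ≈ 0.3944
After 'does not convert': P(A) = 0.15·0.3944 / (0.15·0.3944 + 0.45·0.6056) ≈ 0.1784
After 'converts': P(A) = 0.85·0.1784 / (0.85·0.1784 + 0.55·0.8216) ≈ 0.2513

0.251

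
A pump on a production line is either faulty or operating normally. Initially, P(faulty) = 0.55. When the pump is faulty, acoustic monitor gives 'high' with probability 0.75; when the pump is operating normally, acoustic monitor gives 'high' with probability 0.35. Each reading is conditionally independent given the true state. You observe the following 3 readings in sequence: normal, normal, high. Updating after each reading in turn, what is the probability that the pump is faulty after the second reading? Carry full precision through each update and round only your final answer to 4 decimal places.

After 'normal': P(faulty) = 0.25·0.5500 / (0.25·0.5500 + 0.65·0.4500) ≈ 0.3198
After 'normal': P(faulty) = 0.25·0.3198 / (0.25·0.3198 + 0.65·0.6802) ≈ 0.1531

0.1531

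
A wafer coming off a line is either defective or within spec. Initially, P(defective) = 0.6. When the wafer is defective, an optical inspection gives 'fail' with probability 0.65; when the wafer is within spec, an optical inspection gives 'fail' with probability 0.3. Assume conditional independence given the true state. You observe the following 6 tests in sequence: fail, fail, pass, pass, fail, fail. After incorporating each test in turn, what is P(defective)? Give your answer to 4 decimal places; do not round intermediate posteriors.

After 'fail': P(defective) = 0.65·0.6000 / (0.65·0.6000 + 0.3·0.4000) ≈ 0.7647
After 'fail': P(defective) = 0.65·0.7647 / (0.65·0.7647 + 0.3·0.2353) ≈ 0.8756
After 'pass': P(defective) = 0.35·0.8756 / (0.35·0.8756 + 0.7·0.1244) ≈ 0.7788
After 'pass': P(defective) = 0.35·0.7788 / (0.35·0.7788 + 0.7·0.2212) ≈ 0.6377
After 'fail': P(defective) = 0.65·0.6377 / (0.65·0.6377 + 0.3·0.3623) ≈ 0.7923
After 'fail': P(defective) = 0.65·0.7923 / (0.65·0.7923 + 0.3·0.2077) ≈ 0.8921

0.8921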